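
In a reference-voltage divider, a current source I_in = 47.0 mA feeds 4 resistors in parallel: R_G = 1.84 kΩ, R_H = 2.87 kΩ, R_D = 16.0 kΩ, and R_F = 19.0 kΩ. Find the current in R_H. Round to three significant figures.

Total conductance ΣG = 1/1.84 + 1/2.87 + 1/16.0 + 1/19.0 = 1.007 (units of 1/kΩ).
Current divider: I(R_H) = I_in · G_k/ΣG = 47.0 × (0.3484/1.007) = 47.0 × 0.3460 = 16.26 mA.

I ≈ 16.3 mA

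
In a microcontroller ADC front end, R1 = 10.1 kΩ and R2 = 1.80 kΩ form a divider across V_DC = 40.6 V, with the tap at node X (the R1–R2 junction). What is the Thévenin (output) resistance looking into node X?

Looking into X with the source shorted: R_th = R1·R2/(R1+R2) = 10.10 × 1.80/11.90 = 1.528 kΩ.

R_th ≈ 1.53 kΩ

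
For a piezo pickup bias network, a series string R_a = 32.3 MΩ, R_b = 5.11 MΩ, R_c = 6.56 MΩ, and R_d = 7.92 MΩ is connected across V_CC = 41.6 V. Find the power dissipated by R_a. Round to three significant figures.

Series current I = V_CC/ΣR = 41.6/51.89 = 0.8017 µA.
P(R_a) = I²·R_a = (0.8017)² × 32.3 = 20.76 µW.

P ≈ 20.8 µW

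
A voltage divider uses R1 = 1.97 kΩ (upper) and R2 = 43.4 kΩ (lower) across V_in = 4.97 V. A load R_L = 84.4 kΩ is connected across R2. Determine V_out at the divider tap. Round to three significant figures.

V_out ≈ 4.65 V

First combine the lower leg with the load: R2 ‖ R_L = 28.66 kΩ.
Then V_out = V_in · R2'/(R1 + R2') = 4.97 × 28.66/30.63 = 4.650 V.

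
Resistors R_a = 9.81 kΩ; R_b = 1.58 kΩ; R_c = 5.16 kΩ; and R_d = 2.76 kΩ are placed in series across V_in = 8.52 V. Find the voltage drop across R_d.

Series total: ΣR = 9.81 + 1.58 + 5.16 + 2.76 = 19.31 kΩ.
V = V_in · R/ΣR = 8.52 × 0.1429 = 1.218 V.

V ≈ 1.22 V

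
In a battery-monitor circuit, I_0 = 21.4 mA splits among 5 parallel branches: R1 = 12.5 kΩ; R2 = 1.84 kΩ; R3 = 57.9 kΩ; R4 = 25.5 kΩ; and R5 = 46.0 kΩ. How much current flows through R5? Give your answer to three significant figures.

ΣG = 1/12.5 + 1/1.84 + 1/57.9 + 1/25.5 + 1/46.0 = 0.7017.
R5 takes the fraction G_k/ΣG = 0.02174/0.7017 = 0.03098, so I = 21.4 × 0.03098 = 0.6630 mA.

I ≈ 0.663 mA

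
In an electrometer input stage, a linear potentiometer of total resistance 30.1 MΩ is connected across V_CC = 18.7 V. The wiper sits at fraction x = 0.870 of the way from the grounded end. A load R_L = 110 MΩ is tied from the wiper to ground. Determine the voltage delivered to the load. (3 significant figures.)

V_out ≈ 15.8 V

Split the track: R_lower = x·R_p = 26.19 MΩ, R_upper = (1−x)·R_p = 3.913 MΩ.
(x·R_p) ‖ R_L = 21.15 MΩ.
V_out = 18.7 × 21.15/(3.913 + 21.15) = 15.78 V.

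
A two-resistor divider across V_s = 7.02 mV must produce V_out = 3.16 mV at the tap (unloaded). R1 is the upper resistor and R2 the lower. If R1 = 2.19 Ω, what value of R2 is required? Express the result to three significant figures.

R2 ≈ 1.79 Ω

Required fraction k = V_out/V_s = 0.4501.
R2 = R1 · 0.4501/(1 − 0.4501) = 1.793 Ω.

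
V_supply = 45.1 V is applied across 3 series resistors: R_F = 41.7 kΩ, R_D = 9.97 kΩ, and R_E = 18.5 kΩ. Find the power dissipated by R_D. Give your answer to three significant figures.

P ≈ 4.12 mW

ΣR = 70.17 kΩ → I = 45.1/70.17 = 0.6427 mA.
P(R_D) = I²·R_D = (0.6427)² × 9.97 = 4.119 mW.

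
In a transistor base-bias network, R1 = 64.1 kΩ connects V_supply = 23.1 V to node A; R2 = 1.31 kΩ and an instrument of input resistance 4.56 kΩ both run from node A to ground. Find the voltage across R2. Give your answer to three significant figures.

The load sits in parallel with R2, giving an effective lower resistance R2' = R2·R_L/(R2+R_L) = 1.018 kΩ.
Now apply the divider: V_out = 23.1 × 0.01563 = 0.3610 V.
(Unloaded it would be 0.463 V; the load pulls it down.)

V_out ≈ 0.361 V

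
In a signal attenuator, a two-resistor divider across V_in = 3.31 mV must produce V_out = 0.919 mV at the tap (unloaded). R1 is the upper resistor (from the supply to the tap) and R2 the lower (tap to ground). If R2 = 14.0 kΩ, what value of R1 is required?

R1 ≈ 36.4 kΩ

The divider ratio is R2/(R1+R2) = 0.919/3.31 = 0.2776.
Rearranging, R1 = R2·(1−k)/k = 14.0 × 2.602 = 36.42 kΩ.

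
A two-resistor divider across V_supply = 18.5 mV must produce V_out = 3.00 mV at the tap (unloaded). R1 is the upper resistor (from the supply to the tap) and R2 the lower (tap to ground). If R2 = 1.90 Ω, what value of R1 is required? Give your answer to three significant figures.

The divider ratio is R2/(R1+R2) = 3.00/18.5 = 0.1622.
R1 = R2·(1/k − 1) = 1.90 × 5.167 = 9.817 Ω.

R1 ≈ 9.82 Ω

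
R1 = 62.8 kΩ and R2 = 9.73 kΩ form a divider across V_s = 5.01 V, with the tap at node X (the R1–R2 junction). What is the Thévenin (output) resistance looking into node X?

Looking into X with the source shorted: R_th = R1·R2/(R1+R2) = 62.80 × 9.73/72.53 = 8.425 kΩ.

R_th ≈ 8.42 kΩ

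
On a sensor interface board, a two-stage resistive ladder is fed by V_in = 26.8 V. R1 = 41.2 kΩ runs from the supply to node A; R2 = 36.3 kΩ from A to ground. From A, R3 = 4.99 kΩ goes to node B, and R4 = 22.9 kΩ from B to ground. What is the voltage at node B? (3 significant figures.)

V_B ≈ 6.09 V

The second stage (R3 + R4 = 27.89 kΩ) loads node A in parallel with R2.
R2 ‖ (R3+R4) = 15.77 kΩ.
V_A = 26.8 × 15.77/(41.2 + 15.77) = 7.419 V.
Stage 2 is unloaded, so V_B = V_A · R4/(R3+R4) = 7.419 × 22.9/27.89 = 6.092 V.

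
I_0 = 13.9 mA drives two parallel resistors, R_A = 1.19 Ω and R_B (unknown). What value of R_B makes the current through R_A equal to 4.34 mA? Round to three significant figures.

R_B ≈ 0.540 Ω

Two-branch current divider: I_A = I_0 · R_B/(R_A + R_B).
With f = 0.3122, R_B = R_A · f/(1−f) = 1.19 × 0.4540 = 0.5402 Ω.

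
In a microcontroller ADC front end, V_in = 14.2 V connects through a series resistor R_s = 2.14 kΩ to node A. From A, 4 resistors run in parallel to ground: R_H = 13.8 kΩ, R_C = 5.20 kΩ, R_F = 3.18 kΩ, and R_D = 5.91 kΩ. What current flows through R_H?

Parallel bank: R_p = 1/(1/13.8 + 1/5.20 + 1/3.18 + 1/5.91) = 1.336 kΩ.
V_A by voltage divider: V_A = 14.2 × 1.336/(2.14 + 1.336) = 5.458 V.
Branch current I = V_A/R_H = 5.458/13.8 = 0.3955 mA.

I ≈ 0.396 mA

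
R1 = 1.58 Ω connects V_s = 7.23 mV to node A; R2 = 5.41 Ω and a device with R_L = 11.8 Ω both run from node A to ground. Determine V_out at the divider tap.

The load sits in parallel with R2, giving an effective lower resistance R2' = R2·R_L/(R2+R_L) = 3.709 Ω.
Then V_out = V_s · R2'/(R1 + R2') = 7.23 × 3.709/5.289 = 5.070 mV.
(Unloaded it would be 5.60 mV; the load pulls it down.)

V_out ≈ 5.07 mV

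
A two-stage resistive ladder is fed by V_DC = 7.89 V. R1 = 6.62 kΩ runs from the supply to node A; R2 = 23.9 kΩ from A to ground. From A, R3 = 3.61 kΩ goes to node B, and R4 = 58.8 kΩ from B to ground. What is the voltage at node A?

Node A sees R2 in parallel with the series input of stage 2, R3 + R4 = 62.41 kΩ.
Effective lower resistance at A: R2 ‖ 62.41 = 17.28 kΩ.
V_A = 7.89 × 17.28/(6.62 + 17.28) = 5.705 V.

V_A ≈ 5.70 V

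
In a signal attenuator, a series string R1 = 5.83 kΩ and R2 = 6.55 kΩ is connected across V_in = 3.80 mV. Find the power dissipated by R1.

P ≈ 0.549 nW

ΣR = 12.38 kΩ → I = 3.80/12.38 = 0.3069 µA.
V(R1) = I·R = 1.789 mV; P = V·I = 1.789 × 0.3069 = 0.5493 nW.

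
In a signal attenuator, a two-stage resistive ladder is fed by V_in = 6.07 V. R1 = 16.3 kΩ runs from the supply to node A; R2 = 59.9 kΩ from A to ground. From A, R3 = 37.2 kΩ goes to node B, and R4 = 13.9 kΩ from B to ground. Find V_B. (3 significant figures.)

The second stage (R3 + R4 = 51.10 kΩ) loads node A in parallel with R2.
Effective lower resistance at A: R2 ‖ 51.10 = 27.58 kΩ.
V_A = 6.07 × 27.58/(16.3 + 27.58) = 3.815 V.
Then the unloaded second divider: V_B = V_A × R4/(R3+R4) = 3.815 × 0.2720 = 1.038 V.

V_B ≈ 1.04 V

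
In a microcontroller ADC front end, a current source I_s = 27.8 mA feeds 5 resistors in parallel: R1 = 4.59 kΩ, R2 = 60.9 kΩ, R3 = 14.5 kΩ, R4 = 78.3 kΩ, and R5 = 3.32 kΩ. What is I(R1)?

Conductances: ΣG = 1/4.59 + 1/60.9 + 1/14.5 + 1/78.3 + 1/3.32 = 0.6172 (1/kΩ).
Current divider: I(R1) = I_s · G_k/ΣG = 27.8 × (0.2179/0.6172) = 27.8 × 0.3530 = 9.813 mA.

I ≈ 9.81 mA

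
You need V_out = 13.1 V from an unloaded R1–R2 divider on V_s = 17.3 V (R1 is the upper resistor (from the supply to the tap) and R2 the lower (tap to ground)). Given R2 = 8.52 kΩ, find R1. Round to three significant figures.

R1 ≈ 2.73 kΩ

V_out/V_s = R2/(R1+R2) = 0.7572.
Rearranging, R1 = R2·(1−k)/k = 8.52 × 0.3206 = 2.732 kΩ.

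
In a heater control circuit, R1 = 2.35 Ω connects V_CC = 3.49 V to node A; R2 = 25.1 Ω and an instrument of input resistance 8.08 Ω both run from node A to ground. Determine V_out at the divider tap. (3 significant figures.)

R2 ‖ R_L = (25.1 × 8.08)/(25.1 + 8.08) = 6.112 Ω.
Now apply the divider: V_out = 3.49 × 0.7223 = 2.521 V.
(Unloaded it would be 3.19 V; the load pulls it down.)

V_out ≈ 2.52 V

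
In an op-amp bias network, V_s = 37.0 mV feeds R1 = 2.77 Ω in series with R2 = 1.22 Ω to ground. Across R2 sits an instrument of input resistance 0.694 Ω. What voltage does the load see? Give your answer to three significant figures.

V_out ≈ 5.10 mV

First combine the lower leg with the load: R2 ‖ R_L = 0.4424 Ω.
Voltage divider with the loaded lower leg: V_out = 37.0 × 0.4424/(2.77 + 0.4424) = 37.0 × 0.1377 = 5.095 mV.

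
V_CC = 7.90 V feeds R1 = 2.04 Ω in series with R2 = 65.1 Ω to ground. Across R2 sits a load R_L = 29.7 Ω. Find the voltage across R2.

V_out ≈ 7.18 V

The load sits in parallel with R2, giving an effective lower resistance R2' = R2·R_L/(R2+R_L) = 20.40 Ω.
Now apply the divider: V_out = 7.90 × 0.9091 = 7.182 V.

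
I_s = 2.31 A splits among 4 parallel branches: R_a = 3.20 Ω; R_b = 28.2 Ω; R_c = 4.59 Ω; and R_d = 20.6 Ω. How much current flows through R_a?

ΣG = 1/3.20 + 1/28.2 + 1/4.59 + 1/20.6 = 0.6144.
R_a takes the fraction G_k/ΣG = 0.3125/0.6144 = 0.5087, so I = 2.31 × 0.5087 = 1.175 A.

I ≈ 1.17 A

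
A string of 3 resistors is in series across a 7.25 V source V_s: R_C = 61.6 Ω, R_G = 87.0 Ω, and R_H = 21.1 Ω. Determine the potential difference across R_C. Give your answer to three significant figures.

Total series resistance ΣR = 61.6 + 87.0 + 21.1 = 169.7 Ω.
By the voltage-divider rule, V = 7.25 × 61.60/169.7 = 2.632 V.

V ≈ 2.63 V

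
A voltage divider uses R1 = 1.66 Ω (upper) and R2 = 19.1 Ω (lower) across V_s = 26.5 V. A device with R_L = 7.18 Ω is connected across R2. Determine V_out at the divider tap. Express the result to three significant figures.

V_out ≈ 20.1 V

First combine the lower leg with the load: R2 ‖ R_L = 5.218 Ω.
Then V_out = V_s · R2'/(R1 + R2') = 26.5 × 5.218/6.878 = 20.10 V.
(Unloaded it would be 24.4 V; the load pulls it down.)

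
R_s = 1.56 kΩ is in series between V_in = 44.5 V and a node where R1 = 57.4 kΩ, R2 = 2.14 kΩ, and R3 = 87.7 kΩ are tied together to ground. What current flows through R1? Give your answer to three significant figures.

I ≈ 0.437 mA

Equivalent of the parallel group: R_p = 2.016 kΩ.
V_A = 44.5 × 2.016/3.576 = 25.09 V.
Branch current I = V_A/R1 = 25.09/57.4 = 0.4370 mA.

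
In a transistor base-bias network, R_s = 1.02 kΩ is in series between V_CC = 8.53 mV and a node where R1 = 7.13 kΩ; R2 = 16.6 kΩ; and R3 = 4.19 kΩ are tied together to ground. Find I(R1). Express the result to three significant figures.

Combine the parallel branches: R_p = (1/7.13 + 1/16.6 + 1/4.19)⁻¹ = 2.277 kΩ.
V_A = 8.53 × 2.277/3.297 = 5.891 mV.
I(R1) = V_A / R1 = 5.891/7.13 = 0.8262 µA.

I ≈ 0.826 µA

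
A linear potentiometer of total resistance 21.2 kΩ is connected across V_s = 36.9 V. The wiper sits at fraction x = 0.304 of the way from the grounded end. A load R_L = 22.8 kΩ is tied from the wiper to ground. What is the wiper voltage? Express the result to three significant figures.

Split the track: R_lower = x·R_p = 6.445 kΩ, R_upper = (1−x)·R_p = 14.76 kΩ.
Lower segment in parallel with the load: 6.445 ‖ 22.8 = 5.025 kΩ.
Loaded-divider output: V_out = 36.9 × 0.2540 = 9.373 V.
(Unloaded: V_out = x·V_s = 11.2 V.)

V_out ≈ 9.37 V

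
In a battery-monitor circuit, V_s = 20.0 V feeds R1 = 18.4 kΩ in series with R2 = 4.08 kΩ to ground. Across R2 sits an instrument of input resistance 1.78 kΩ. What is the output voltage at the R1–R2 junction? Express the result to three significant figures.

First combine the lower leg with the load: R2 ‖ R_L = 1.239 kΩ.
Now apply the divider: V_out = 20.0 × 0.06310 = 1.262 V.

V_out ≈ 1.26 V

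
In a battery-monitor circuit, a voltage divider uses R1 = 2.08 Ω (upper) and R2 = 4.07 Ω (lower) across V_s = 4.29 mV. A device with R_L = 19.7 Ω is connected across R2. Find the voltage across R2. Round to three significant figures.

R2 ‖ R_L = (4.07 × 19.7)/(4.07 + 19.7) = 3.373 Ω.
Voltage divider with the loaded lower leg: V_out = 4.29 × 3.373/(2.08 + 3.373) = 4.29 × 0.6186 = 2.654 mV.

V_out ≈ 2.65 mV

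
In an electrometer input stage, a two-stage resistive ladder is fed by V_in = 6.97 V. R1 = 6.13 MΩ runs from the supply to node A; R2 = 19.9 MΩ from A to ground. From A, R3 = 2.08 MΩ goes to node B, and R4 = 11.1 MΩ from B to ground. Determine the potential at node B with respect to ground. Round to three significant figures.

V_B ≈ 3.31 V

The second stage (R3 + R4 = 13.18 MΩ) loads node A in parallel with R2.
R2 ‖ (R3+R4) = 7.929 MΩ.
V_A = 6.97 × 7.929/(6.13 + 7.929) = 3.931 V.
V_B = V_A × 0.8422 = 3.311 V.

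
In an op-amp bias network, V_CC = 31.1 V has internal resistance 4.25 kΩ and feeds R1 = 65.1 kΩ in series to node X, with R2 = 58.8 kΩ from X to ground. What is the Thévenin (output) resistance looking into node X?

R_th ≈ 31.8 kΩ

R1' = 4.25 + 65.1 = 69.35 kΩ (source resistance + R1).
Zeroing V_CC shorts the top of R1' to ground, so R_th = R1' ‖ R2 = 31.82 kΩ.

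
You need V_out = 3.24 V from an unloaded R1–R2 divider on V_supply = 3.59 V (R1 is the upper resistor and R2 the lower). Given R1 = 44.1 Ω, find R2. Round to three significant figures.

V_out/V_supply = R2/(R1+R2) = 0.9025.
Rearranging, R2 = R1·k/(1−k) = 44.1 × 9.257 = 408.2 Ω.

R2 ≈ 408 Ω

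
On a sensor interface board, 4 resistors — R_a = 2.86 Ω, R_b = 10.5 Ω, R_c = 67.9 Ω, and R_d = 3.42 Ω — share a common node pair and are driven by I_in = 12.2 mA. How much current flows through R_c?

I ≈ 0.239 mA

ΣG = 1/2.86 + 1/10.5 + 1/67.9 + 1/3.42 = 0.7520.
Current divider: I(R_c) = I_in · G_k/ΣG = 12.2 × (0.01473/0.7520) = 12.2 × 0.01958 = 0.2389 mA.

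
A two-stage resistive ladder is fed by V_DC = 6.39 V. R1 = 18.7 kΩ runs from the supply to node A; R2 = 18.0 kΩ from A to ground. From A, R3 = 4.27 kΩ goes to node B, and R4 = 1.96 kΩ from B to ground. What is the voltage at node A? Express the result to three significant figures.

The second stage (R3 + R4 = 6.230 kΩ) loads node A in parallel with R2.
R2 ‖ (R3+R4) = 4.628 kΩ.
First divider: V_A = V_DC · 4.628/(18.7 + 4.628) = 1.268 V.

V_A ≈ 1.27 V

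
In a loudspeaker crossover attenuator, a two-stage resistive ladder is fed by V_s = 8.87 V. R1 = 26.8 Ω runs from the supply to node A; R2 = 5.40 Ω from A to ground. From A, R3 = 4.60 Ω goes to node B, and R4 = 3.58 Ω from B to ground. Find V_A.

V_A ≈ 0.960 V

Looking into the second stage from A: R3 + R4 = 8.180 Ω appears in parallel with R2.
R2 ‖ (R3+R4) = 3.253 Ω.
So V_A = 8.87 × 0.1082 = 0.9600 V.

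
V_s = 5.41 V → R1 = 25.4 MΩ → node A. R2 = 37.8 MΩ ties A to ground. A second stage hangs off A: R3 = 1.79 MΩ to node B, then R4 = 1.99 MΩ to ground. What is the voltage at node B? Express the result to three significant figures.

The second stage (R3 + R4 = 3.780 MΩ) loads node A in parallel with R2.
R2 ‖ (R3+R4) = 3.436 MΩ.
V_A = 5.41 × 3.436/(25.4 + 3.436) = 0.6447 V.
V_B = V_A × 0.5265 = 0.3394 V.

V_B ≈ 0.339 V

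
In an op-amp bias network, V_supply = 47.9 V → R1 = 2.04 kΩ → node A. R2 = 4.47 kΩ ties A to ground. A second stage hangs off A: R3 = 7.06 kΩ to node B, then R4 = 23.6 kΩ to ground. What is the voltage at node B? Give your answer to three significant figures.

Node A sees R2 in parallel with the series input of stage 2, R3 + R4 = 30.66 kΩ.
R2 ‖ (R3+R4) = 3.901 kΩ.
First divider: V_A = V_supply · 3.901/(2.04 + 3.901) = 31.45 V.
V_B = V_A × 0.7697 = 24.21 V.

V_B ≈ 24.2 V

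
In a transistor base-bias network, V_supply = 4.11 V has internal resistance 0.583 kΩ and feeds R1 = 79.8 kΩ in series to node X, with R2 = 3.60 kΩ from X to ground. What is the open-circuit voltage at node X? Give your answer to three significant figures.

V_th ≈ 0.176 V

R1' = 0.583 + 79.8 = 80.38 kΩ (source resistance + R1).
Open-circuit (no load on X): V_th = V_supply · R2/(R1' + R2) = 4.11 × 3.60/(80.38 + 3.60) = 0.1762 V.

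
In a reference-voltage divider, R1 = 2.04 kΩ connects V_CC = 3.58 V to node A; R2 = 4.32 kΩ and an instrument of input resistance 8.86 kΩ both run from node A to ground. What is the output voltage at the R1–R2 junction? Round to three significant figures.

V_out ≈ 2.10 V

R2 ‖ R_L = (4.32 × 8.86)/(4.32 + 8.86) = 2.904 kΩ.
Voltage divider with the loaded lower leg: V_out = 3.58 × 2.904/(2.04 + 2.904) = 3.58 × 0.5874 = 2.103 V.
(Unloaded it would be 2.43 V; the load pulls it down.)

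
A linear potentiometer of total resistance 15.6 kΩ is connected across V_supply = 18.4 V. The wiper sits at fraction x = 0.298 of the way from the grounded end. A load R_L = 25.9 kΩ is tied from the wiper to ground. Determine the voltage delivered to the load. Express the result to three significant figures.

Lower segment x·R_p = 4.649 kΩ; upper segment (1−x)·R_p = 10.95 kΩ.
Lower segment in parallel with the load: 4.649 ‖ 25.9 = 3.941 kΩ.
V_out = 18.4 × 3.941/(10.95 + 3.941) = 4.870 V.

V_out ≈ 4.87 V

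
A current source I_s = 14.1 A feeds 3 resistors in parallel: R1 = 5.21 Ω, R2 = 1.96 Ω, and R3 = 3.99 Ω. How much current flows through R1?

I ≈ 2.84 A

ΣG = 1/5.21 + 1/1.96 + 1/3.99 = 0.9528.
Current divider: I(R1) = I_s · G_k/ΣG = 14.1 × (0.1919/0.9528) = 14.1 × 0.2015 = 2.840 A.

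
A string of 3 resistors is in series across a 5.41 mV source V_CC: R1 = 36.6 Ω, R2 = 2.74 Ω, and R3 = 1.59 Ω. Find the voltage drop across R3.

V ≈ 0.210 mV

Total series resistance ΣR = 36.6 + 2.74 + 1.59 = 40.93 Ω.
Voltage divider: V = V_CC · (1.590 / 40.93) = 5.41 × 0.03885 = 0.2102 mV.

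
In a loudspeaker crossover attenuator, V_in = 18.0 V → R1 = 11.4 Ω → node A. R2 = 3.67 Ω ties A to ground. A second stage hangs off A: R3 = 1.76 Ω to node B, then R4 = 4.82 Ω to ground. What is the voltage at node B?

V_B ≈ 2.26 V

Looking into the second stage from A: R3 + R4 = 6.580 Ω appears in parallel with R2.
R2 ‖ (R3+R4) = 2.356 Ω.
First divider: V_A = V_in · 2.356/(11.4 + 2.356) = 3.083 V.
Stage 2 is unloaded, so V_B = V_A · R4/(R3+R4) = 3.083 × 4.82/6.580 = 2.258 V.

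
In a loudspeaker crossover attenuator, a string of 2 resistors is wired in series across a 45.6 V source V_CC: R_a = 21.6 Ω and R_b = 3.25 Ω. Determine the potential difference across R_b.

V ≈ 5.96 V

ΣR = 21.6 + 3.25 = 24.85 Ω.
By the voltage-divider rule, V = 45.6 × 3.250/24.85 = 5.964 V.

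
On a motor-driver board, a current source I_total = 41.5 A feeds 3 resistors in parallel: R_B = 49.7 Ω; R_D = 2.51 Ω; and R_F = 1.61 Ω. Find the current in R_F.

Total conductance ΣG = 1/49.7 + 1/2.51 + 1/1.61 = 1.040 (units of 1/Ω).
R_F takes the fraction G_k/ΣG = 0.6211/1.040 = 0.5974, so I = 41.5 × 0.5974 = 24.79 A.

I ≈ 24.8 A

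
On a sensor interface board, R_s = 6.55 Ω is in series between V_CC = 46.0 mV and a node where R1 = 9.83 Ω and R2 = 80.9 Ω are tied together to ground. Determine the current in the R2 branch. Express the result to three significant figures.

I ≈ 0.325 mA

Parallel bank: R_p = 1/(1/9.83 + 1/80.9) = 8.765 Ω.
V_A = 46.0 × 8.765/15.31 = 26.33 mV.
I(R2) = V_A / R2 = 26.33/80.9 = 0.3254 mA.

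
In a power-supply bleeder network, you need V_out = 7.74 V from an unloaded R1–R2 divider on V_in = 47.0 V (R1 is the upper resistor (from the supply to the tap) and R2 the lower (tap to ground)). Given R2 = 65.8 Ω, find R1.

R1 ≈ 334 Ω

V_out/V_in = R2/(R1+R2) = 0.1647.
R1 = R2·(1/k − 1) = 65.8 × 5.072 = 333.8 Ω.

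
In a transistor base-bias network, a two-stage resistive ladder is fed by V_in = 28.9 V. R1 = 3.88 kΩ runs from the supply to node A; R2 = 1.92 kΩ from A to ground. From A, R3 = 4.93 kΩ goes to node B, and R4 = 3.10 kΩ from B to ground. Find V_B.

V_B ≈ 3.18 V

Node A sees R2 in parallel with the series input of stage 2, R3 + R4 = 8.030 kΩ.
R2 ‖ (R3+R4) = 1.550 kΩ.
First divider: V_A = V_in · 1.550/(3.88 + 1.550) = 8.248 V.
Stage 2 is unloaded, so V_B = V_A · R4/(R3+R4) = 8.248 × 3.10/8.030 = 3.184 V.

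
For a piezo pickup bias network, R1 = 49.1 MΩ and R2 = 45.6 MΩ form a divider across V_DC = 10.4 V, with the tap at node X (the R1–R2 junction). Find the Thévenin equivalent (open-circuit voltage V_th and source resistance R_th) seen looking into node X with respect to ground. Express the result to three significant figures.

Open-circuit (no load on X): V_th = V_DC · R2/(R1 + R2) = 10.4 × 45.6/(49.10 + 45.6) = 5.008 V.
With V_DC suppressed (replaced by a short), R_th = R1 ‖ R2 = (49.10 × 45.6)/(49.10 + 45.6) = 23.64 MΩ.

V_th ≈ 5.01 V, R_th ≈ 23.6 MΩ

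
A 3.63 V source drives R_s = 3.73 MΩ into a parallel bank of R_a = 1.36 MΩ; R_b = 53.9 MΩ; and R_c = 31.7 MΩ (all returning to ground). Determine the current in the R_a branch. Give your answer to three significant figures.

I ≈ 0.679 µA

Combine the parallel branches: R_p = (1/1.36 + 1/53.9 + 1/31.7)⁻¹ = 1.273 MΩ.
V_A by voltage divider: V_A = 3.63 × 1.273/(3.73 + 1.273) = 0.9238 V.
Branch current I = V_A/R_a = 0.9238/1.36 = 0.6792 µA.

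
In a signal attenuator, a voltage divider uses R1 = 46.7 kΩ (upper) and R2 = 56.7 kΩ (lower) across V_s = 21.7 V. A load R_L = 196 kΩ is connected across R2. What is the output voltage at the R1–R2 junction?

The load sits in parallel with R2, giving an effective lower resistance R2' = R2·R_L/(R2+R_L) = 43.98 kΩ.
Then V_out = V_s · R2'/(R1 + R2') = 21.7 × 43.98/90.68 = 10.52 V.
(Unloaded it would be 11.9 V; the load pulls it down.)

V_out ≈ 10.5 V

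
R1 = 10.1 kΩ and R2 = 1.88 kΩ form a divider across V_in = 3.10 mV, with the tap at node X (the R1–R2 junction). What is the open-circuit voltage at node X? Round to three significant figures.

Open-circuit (no load on X): V_th = V_in · R2/(R1 + R2) = 3.10 × 1.88/(10.10 + 1.88) = 0.4865 mV.

V_th ≈ 0.486 mV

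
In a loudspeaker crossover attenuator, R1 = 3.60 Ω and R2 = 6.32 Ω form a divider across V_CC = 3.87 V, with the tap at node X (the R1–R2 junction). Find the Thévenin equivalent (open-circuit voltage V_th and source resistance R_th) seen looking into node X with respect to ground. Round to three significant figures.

V_th ≈ 2.47 V, R_th ≈ 2.29 Ω

With X open, the divider is unloaded: V_th = 3.87 × 6.32/9.920 = 2.466 V.
Zeroing V_CC shorts the top of R1 to ground, so R_th = R1 ‖ R2 = 2.294 Ω.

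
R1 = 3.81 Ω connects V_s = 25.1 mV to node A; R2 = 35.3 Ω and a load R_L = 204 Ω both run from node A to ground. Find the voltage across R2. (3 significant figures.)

R2 ‖ R_L = (35.3 × 204)/(35.3 + 204) = 30.09 Ω.
Then V_out = V_s · R2'/(R1 + R2') = 25.1 × 30.09/33.90 = 22.28 mV.
(Unloaded it would be 22.7 mV; the load pulls it down.)

V_out ≈ 22.3 mV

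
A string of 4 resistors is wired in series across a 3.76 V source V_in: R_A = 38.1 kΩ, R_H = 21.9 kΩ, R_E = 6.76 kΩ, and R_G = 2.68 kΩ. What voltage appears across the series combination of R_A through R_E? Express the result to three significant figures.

V ≈ 3.61 V

ΣR = 38.1 + 21.9 + 6.76 + 2.68 = 69.44 kΩ.
R_{R_A..R_E} = 38.1 + 21.9 + 6.76 = 66.76 kΩ.
V = V_in · R/ΣR = 3.76 × 0.9614 = 3.615 V.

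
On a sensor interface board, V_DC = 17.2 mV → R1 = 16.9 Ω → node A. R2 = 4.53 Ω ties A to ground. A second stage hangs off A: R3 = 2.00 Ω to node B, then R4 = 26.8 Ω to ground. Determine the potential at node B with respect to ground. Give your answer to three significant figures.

V_B ≈ 3.01 mV

Looking into the second stage from A: R3 + R4 = 28.80 Ω appears in parallel with R2.
Effective lower resistance at A: R2 ‖ 28.80 = 3.914 Ω.
First divider: V_A = V_DC · 3.914/(16.9 + 3.914) = 3.235 mV.
V_B = V_A × 0.9306 = 3.010 mV.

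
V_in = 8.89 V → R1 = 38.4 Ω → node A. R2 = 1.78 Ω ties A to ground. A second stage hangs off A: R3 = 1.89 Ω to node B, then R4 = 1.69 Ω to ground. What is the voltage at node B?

Looking into the second stage from A: R3 + R4 = 3.580 Ω appears in parallel with R2.
R2 ‖ (R3+R4) = 1.189 Ω.
First divider: V_A = V_in · 1.189/(38.4 + 1.189) = 0.2670 V.
Then the unloaded second divider: V_B = V_A × R4/(R3+R4) = 0.2670 × 0.4721 = 0.1260 V.

V_B ≈ 0.126 V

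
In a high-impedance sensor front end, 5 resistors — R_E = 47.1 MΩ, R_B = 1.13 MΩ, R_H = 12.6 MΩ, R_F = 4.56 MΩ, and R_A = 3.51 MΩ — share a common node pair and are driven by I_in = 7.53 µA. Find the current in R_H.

Conductances: ΣG = 1/47.1 + 1/1.13 + 1/12.6 + 1/4.56 + 1/3.51 = 1.490 (1/MΩ).
By the current-divider rule, I = I_in · G_k/ΣG = 7.53 × 0.05327 = 0.4012 µA.

I ≈ 0.401 µA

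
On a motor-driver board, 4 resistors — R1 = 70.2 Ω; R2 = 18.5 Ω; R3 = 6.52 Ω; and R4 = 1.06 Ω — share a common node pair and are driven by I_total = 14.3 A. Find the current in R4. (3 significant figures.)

I ≈ 11.6 A

ΣG = 1/70.2 + 1/18.5 + 1/6.52 + 1/1.06 = 1.165.
By the current-divider rule, I = I_total · G_k/ΣG = 14.3 × 0.8097 = 11.58 A.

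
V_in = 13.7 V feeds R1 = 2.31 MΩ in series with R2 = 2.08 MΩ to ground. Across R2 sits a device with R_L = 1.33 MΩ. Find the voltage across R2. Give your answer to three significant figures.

V_out ≈ 3.56 V

The load sits in parallel with R2, giving an effective lower resistance R2' = R2·R_L/(R2+R_L) = 0.8113 MΩ.
Voltage divider with the loaded lower leg: V_out = 13.7 × 0.8113/(2.31 + 0.8113) = 13.7 × 0.2599 = 3.561 V.
(Unloaded it would be 6.49 V; the load pulls it down.)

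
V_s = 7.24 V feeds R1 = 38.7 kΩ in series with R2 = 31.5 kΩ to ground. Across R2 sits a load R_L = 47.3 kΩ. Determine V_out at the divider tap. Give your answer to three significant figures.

V_out ≈ 2.38 V

First combine the lower leg with the load: R2 ‖ R_L = 18.91 kΩ.
Voltage divider with the loaded lower leg: V_out = 7.24 × 18.91/(38.7 + 18.91) = 7.24 × 0.3282 = 2.376 V.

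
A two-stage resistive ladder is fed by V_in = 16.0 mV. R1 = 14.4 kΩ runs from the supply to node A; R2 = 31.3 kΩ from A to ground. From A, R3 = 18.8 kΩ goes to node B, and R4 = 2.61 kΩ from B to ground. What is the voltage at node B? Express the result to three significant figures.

V_B ≈ 0.915 mV

Looking into the second stage from A: R3 + R4 = 21.41 kΩ appears in parallel with R2.
Effective lower resistance at A: R2 ‖ 21.41 = 12.71 kΩ.
First divider: V_A = V_in · 12.71/(14.4 + 12.71) = 7.502 mV.
V_B = V_A × 0.1219 = 0.9146 mV.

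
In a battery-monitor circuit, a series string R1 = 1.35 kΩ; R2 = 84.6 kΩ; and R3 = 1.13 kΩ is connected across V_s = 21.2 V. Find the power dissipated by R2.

P ≈ 5.01 mW

Series current I = V_s/ΣR = 21.2/87.08 = 0.2435 mA.
P(R2) = I²·R2 = (0.2435)² × 84.6 = 5.014 mW.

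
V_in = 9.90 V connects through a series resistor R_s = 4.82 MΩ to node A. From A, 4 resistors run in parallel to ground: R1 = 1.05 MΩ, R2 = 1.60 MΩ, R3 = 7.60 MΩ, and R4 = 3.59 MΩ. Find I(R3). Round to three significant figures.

I ≈ 0.123 µA

Combine the parallel branches: R_p = (1/1.05 + 1/1.60 + 1/7.60 + 1/3.59)⁻¹ = 0.5031 MΩ.
V_A = 9.90 × 0.5031/5.323 = 0.9357 V.
I(R3) = V_A / R3 = 0.9357/7.60 = 0.1231 µA.
(Check via current divider: I_total = 1.860 µA; share G_k/ΣG = 0.06620 → same result.)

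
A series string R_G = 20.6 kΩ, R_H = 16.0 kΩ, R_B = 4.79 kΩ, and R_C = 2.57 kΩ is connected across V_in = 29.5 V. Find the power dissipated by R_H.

ΣR = 43.96 kΩ → I = 29.5/43.96 = 0.6711 mA.
P = I²R = 0.4503 × 16.0 = 7.205 mW.

P ≈ 7.21 mW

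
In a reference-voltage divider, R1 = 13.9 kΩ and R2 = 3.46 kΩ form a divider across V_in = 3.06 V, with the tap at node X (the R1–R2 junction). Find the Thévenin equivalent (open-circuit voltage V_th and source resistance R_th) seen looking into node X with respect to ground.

Open-circuit (no load on X): V_th = V_in · R2/(R1 + R2) = 3.06 × 3.46/(13.90 + 3.46) = 0.6099 V.
With V_in suppressed (replaced by a short), R_th = R1 ‖ R2 = (13.90 × 3.46)/(13.90 + 3.46) = 2.770 kΩ.

V_th ≈ 0.610 V, R_th ≈ 2.77 kΩ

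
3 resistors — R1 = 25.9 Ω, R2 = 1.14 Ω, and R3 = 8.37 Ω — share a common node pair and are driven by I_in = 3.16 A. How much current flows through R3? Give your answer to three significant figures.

ΣG = 1/25.9 + 1/1.14 + 1/8.37 = 1.035.
R3 takes the fraction G_k/ΣG = 0.1195/1.035 = 0.1154, so I = 3.16 × 0.1154 = 0.3647 A.

I ≈ 0.365 A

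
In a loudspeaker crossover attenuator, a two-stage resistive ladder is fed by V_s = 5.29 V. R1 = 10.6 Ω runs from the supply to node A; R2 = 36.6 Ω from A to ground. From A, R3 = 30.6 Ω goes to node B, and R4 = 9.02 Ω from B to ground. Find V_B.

V_B ≈ 0.773 V

Node A sees R2 in parallel with the series input of stage 2, R3 + R4 = 39.62 Ω.
R2 ‖ (R3+R4) = 19.03 Ω.
So V_A = 5.29 × 0.6422 = 3.397 V.
Stage 2 is unloaded, so V_B = V_A · R4/(R3+R4) = 3.397 × 9.02/39.62 = 0.7734 V.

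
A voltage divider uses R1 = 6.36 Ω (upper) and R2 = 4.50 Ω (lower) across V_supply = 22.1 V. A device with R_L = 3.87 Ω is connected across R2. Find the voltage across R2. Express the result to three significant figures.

V_out ≈ 5.45 V

R2 ‖ R_L = (4.50 × 3.87)/(4.50 + 3.87) = 2.081 Ω.
Voltage divider with the loaded lower leg: V_out = 22.1 × 2.081/(6.36 + 2.081) = 22.1 × 0.2465 = 5.448 V.
(Unloaded it would be 9.16 V; the load pulls it down.)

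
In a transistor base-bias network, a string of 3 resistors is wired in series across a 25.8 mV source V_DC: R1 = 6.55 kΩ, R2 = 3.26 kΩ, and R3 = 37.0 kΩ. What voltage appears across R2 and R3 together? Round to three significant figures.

V ≈ 22.2 mV

Total series resistance ΣR = 6.55 + 3.26 + 37.0 = 46.81 kΩ.
R_{R2..R3} = 3.26 + 37.0 = 40.26 kΩ.
V = V_DC · R/ΣR = 25.8 × 0.8601 = 22.19 mV.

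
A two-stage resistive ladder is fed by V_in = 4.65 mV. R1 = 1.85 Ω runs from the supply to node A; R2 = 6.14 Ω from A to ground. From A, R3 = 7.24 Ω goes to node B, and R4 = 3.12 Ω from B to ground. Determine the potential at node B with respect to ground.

Node A sees R2 in parallel with the series input of stage 2, R3 + R4 = 10.36 Ω.
R2 ‖ (R3+R4) = 3.855 Ω.
First divider: V_A = V_in · 3.855/(1.85 + 3.855) = 3.142 mV.
Stage 2 is unloaded, so V_B = V_A · R4/(R3+R4) = 3.142 × 3.12/10.36 = 0.9463 mV.

V_B ≈ 0.946 mV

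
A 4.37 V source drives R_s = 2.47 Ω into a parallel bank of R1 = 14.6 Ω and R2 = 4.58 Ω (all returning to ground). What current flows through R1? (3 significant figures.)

Equivalent of the parallel group: R_p = 3.486 Ω.
Node voltage V_A = V_DC · R_p/(R_s + R_p) = 4.37 × 0.5853 = 2.558 V.
Branch current I = V_A/R1 = 2.558/14.6 = 0.1752 A.

I ≈ 0.175 A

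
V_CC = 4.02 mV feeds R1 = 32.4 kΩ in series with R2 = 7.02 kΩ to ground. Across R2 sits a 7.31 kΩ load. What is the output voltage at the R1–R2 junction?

First combine the lower leg with the load: R2 ‖ R_L = 3.581 kΩ.
Then V_out = V_CC · R2'/(R1 + R2') = 4.02 × 3.581/35.98 = 0.4001 mV.
(Unloaded it would be 0.716 mV; the load pulls it down.)

V_out ≈ 0.400 mV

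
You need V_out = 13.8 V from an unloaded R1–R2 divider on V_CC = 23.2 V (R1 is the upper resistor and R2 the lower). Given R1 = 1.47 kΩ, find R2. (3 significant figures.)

R2 ≈ 2.16 kΩ

Required fraction k = V_out/V_CC = 0.5948.
So R2 = R1 · V_out/(V_CC − V_out) = 1.47 × 13.8/(23.2 − 13.8) = 1.47 × 1.468 = 2.158 kΩ.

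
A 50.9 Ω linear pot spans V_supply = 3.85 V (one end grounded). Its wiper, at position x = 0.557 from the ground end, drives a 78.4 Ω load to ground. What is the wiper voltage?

Lower segment x·R_p = 28.35 Ω; upper segment (1−x)·R_p = 22.55 Ω.
(x·R_p) ‖ R_L = 20.82 Ω.
Loaded-divider output: V_out = 3.85 × 0.4801 = 1.848 V.
(Unloaded: V_out = x·V_supply = 2.14 V.)

V_out ≈ 1.85 V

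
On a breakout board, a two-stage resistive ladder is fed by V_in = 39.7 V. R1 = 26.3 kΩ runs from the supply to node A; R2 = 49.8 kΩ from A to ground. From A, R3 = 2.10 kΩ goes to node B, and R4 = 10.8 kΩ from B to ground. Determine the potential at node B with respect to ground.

V_B ≈ 9.32 V

The second stage (R3 + R4 = 12.90 kΩ) loads node A in parallel with R2.
R2 ‖ (R3+R4) = 10.25 kΩ.
First divider: V_A = V_in · 10.25/(26.3 + 10.25) = 11.13 V.
Then the unloaded second divider: V_B = V_A × R4/(R3+R4) = 11.13 × 0.8372 = 9.318 V.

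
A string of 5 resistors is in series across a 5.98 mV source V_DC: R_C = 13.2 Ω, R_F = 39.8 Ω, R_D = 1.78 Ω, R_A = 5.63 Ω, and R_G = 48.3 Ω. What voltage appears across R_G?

V ≈ 2.66 mV

Total series resistance ΣR = 13.2 + 39.8 + 1.78 + 5.63 + 48.3 = 108.7 Ω.
By the voltage-divider rule, V = 5.98 × 48.30/108.7 = 2.657 mV.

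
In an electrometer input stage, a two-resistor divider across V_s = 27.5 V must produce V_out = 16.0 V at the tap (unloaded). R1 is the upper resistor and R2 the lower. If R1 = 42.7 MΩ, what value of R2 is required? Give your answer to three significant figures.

R2 ≈ 59.4 MΩ

The divider ratio is R2/(R1+R2) = 16.0/27.5 = 0.5818.
So R2 = R1 · V_out/(V_s − V_out) = 42.7 × 16.0/(27.5 − 16.0) = 42.7 × 1.391 = 59.41 MΩ.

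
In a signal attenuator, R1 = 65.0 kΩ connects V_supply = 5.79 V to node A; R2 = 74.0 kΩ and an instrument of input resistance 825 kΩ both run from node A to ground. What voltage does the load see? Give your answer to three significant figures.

R2 ‖ R_L = (74.0 × 825)/(74.0 + 825) = 67.91 kΩ.
Now apply the divider: V_out = 5.79 × 0.5109 = 2.958 V.

V_out ≈ 2.96 V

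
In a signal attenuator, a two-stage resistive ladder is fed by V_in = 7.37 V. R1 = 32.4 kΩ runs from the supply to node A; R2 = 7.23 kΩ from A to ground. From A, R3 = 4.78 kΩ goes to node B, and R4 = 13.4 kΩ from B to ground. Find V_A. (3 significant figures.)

V_A ≈ 1.01 V

The second stage (R3 + R4 = 18.18 kΩ) loads node A in parallel with R2.
Effective lower resistance at A: R2 ‖ 18.18 = 5.173 kΩ.
So V_A = 7.37 × 0.1377 = 1.015 V.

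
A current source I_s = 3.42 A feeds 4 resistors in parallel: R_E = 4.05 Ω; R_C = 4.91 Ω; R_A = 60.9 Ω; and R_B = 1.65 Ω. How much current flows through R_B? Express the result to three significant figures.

Conductances: ΣG = 1/4.05 + 1/4.91 + 1/60.9 + 1/1.65 = 1.073 (1/Ω).
R_B takes the fraction G_k/ΣG = 0.6061/1.073 = 0.5648, so I = 3.42 × 0.5648 = 1.932 A.

I ≈ 1.93 A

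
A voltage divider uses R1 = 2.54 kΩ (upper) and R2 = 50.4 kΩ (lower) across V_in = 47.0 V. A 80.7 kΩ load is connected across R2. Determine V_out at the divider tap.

V_out ≈ 43.4 V

First combine the lower leg with the load: R2 ‖ R_L = 31.02 kΩ.
Now apply the divider: V_out = 47.0 × 0.9243 = 43.44 V.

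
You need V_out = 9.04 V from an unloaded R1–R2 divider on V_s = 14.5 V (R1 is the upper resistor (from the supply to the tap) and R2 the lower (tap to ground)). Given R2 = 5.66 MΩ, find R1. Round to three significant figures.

R1 ≈ 3.42 MΩ

The divider ratio is R2/(R1+R2) = 9.04/14.5 = 0.6234.
R1 = R2·(1/k − 1) = 5.66 × 0.6040 = 3.419 MΩ.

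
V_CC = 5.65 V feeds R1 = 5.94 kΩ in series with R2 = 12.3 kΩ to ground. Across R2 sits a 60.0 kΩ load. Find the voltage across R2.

First combine the lower leg with the load: R2 ‖ R_L = 10.21 kΩ.
Now apply the divider: V_out = 5.65 × 0.6321 = 3.572 V.
(Unloaded it would be 3.81 V; the load pulls it down.)

V_out ≈ 3.57 V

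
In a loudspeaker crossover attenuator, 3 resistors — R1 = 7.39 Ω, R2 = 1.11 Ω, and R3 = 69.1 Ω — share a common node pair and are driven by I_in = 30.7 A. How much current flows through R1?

I ≈ 3.95 A

ΣG = 1/7.39 + 1/1.11 + 1/69.1 = 1.051.
By the current-divider rule, I = I_in · G_k/ΣG = 30.7 × 0.1288 = 3.954 A.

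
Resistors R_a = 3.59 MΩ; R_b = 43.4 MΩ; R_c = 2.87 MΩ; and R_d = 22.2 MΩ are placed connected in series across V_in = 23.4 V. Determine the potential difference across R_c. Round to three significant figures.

Series total: ΣR = 3.59 + 43.4 + 2.87 + 22.2 = 72.06 MΩ.
By the voltage-divider rule, V = 23.4 × 2.870/72.06 = 0.9320 V.

V ≈ 0.932 V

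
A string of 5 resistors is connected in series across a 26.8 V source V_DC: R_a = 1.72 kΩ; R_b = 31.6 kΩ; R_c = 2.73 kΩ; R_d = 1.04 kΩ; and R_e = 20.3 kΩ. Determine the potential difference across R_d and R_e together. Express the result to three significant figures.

V ≈ 9.97 V

ΣR = 1.72 + 31.6 + 2.73 + 1.04 + 20.3 = 57.39 kΩ.
R_{R_d..R_e} = 1.04 + 20.3 = 21.34 kΩ.
V = V_DC · R/ΣR = 26.8 × 0.3718 = 9.965 V.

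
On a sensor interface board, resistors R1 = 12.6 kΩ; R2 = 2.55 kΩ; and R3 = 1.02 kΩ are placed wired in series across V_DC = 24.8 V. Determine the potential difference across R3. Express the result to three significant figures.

V ≈ 1.56 V

Total series resistance ΣR = 12.6 + 2.55 + 1.02 = 16.17 kΩ.
V = V_DC · R/ΣR = 24.8 × 0.06308 = 1.564 V.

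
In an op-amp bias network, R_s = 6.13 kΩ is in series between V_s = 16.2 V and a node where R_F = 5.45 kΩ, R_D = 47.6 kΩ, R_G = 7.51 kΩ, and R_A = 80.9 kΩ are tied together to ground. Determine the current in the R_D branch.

I ≈ 0.108 mA

Equivalent of the parallel group: R_p = 2.857 kΩ.
V_A = 16.2 × 2.857/8.987 = 5.150 V.
Branch current I = V_A/R_D = 5.150/47.6 = 0.1082 mA.
(Check via current divider: I_total = 1.803 mA; share G_k/ΣG = 0.06002 → same result.)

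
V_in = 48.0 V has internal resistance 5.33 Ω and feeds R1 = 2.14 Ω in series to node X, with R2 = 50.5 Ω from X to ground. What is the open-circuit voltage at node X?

R1' = 5.33 + 2.14 = 7.470 Ω (source resistance + R1).
With X open, the divider is unloaded: V_th = 48.0 × 50.5/57.97 = 41.81 V.

V_th ≈ 41.8 V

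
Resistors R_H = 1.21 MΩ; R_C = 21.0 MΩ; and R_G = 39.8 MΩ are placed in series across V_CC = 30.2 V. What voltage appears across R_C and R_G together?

Total series resistance ΣR = 1.21 + 21.0 + 39.8 = 62.01 MΩ.
R_{R_C..R_G} = 21.0 + 39.8 = 60.80 MΩ.
By the voltage-divider rule, V = 30.2 × 60.80/62.01 = 29.61 V.

V ≈ 29.6 V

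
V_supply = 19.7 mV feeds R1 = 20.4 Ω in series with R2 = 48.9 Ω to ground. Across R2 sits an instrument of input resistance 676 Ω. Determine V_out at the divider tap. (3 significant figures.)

V_out ≈ 13.6 mV

First combine the lower leg with the load: R2 ‖ R_L = 45.60 Ω.
Now apply the divider: V_out = 19.7 × 0.6909 = 13.61 mV.
(Unloaded it would be 13.9 mV; the load pulls it down.)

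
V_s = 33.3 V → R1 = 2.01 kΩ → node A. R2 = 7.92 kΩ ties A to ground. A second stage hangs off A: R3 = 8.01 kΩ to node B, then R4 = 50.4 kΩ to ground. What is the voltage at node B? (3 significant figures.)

V_B ≈ 22.3 V

Looking into the second stage from A: R3 + R4 = 58.41 kΩ appears in parallel with R2.
Effective lower resistance at A: R2 ‖ 58.41 = 6.974 kΩ.
V_A = 33.3 × 6.974/(2.01 + 6.974) = 25.85 V.
Then the unloaded second divider: V_B = V_A × R4/(R3+R4) = 25.85 × 0.8629 = 22.31 V.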